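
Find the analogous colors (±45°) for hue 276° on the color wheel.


Base hue: 276°
Left analog: (276 - 45) mod 360 = 231°
Right analog: (276 + 45) mod 360 = 321°
Analogous hues = 231° and 321°


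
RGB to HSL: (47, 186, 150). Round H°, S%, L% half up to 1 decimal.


Normalize: R'=47/255≈0.1843, G'=186/255≈0.7294, B'=150/255≈0.5882
Max=186/255, Min=47/255, Δ=Max-Min=139/255
L = (Max+Min)/2 = (186+47)/510 = 233/510 = 0.45686… → L = 45.7%
L ≤ 0.5 → S = Δ/(Max+Min) = 139/(186+47) = 139/233 = 0.59656… → S = 59.7%
(the 1/255 factors cancel in S and H, so raw channel differences can be used)
Max is G' → H = 60 × ((B-R)/Δ + 2) = 60 × ((150-47)/139 + 2)
  103/139 + 2 = 0.7410… + 2 = 2.7410…
  H = 60 × 2.7410… = 164.460…° → H = 164.5°
= HSL(164.5°, 59.7%, 45.7%)


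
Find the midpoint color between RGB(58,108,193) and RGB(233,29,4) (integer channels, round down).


Midpoint: each channel = ⌊(C₁+C₂)/2⌋
R: ⌊(58+233)/2⌋ = 145
G: ⌊(108+29)/2⌋ = 68
B: ⌊(193+4)/2⌋ = 98
= RGB(145, 68, 98)


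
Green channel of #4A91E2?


Color: #4A91E2
R = 4A = 74
G = 91 = 145
B = E2 = 226
Green = 145


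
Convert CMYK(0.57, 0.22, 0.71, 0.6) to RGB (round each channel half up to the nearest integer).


R = 255 × (1-C) × (1-K) = 255 × 0.43 × 0.40 = 43.86 → 44
G = 255 × (1-M) × (1-K) = 255 × 0.78 × 0.40 = 79.56 → 80
B = 255 × (1-Y) × (1-K) = 255 × 0.29 × 0.40 = 29.58 → 30
= RGB(44, 80, 30)


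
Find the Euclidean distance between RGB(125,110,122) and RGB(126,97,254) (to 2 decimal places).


d = √[(R₁-R₂)² + (G₁-G₂)² + (B₁-B₂)²]
d = √[(125-126)² + (110-97)² + (122-254)²]
d = √[1 + 169 + 17424]
d = √17594
d ≈ 132.64


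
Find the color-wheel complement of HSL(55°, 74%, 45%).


Complement = opposite side of color wheel = hue + 180°
H' = (55 + 180) mod 360 = 235°
S and L unchanged.
= HSL(235°, 74%, 45%)


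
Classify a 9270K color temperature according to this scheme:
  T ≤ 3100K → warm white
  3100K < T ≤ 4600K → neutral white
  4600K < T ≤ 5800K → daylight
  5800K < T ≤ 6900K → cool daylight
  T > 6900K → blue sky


Temperature: 9270K
9270K > 6900K → blue sky
Classification: blue sky


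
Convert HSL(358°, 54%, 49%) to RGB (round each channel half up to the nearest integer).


H=358°, S=0.54, L=0.49
C = (1-|2L-1|)×S = (1-|-0.02|)×0.54 = 0.5292
H' = H/60 = 358/60 ≈ 5.9667; X = C×(1-|H' mod 2 - 1|) = 0.01764
m = L - C/2 = 0.49 - 0.2646 = 0.2254
Sector ⌊H'⌋ = 5 → (R',G',B') = (0.5292, 0.0, 0.01764)
RGB = ((R'+m)×255, (G'+m)×255, (B'+m)×255) = (192.423, 57.477, 61.9752)
Round half up → RGB(192, 57, 62)


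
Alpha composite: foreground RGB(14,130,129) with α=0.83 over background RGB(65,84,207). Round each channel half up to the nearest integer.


C = α×F + (1-α)×B, with 1-α = 0.17
R: 0.83×14 + 0.17×65 = 11.62 + 11.05 = 22.67 → 23
G: 0.83×130 + 0.17×84 = 107.90 + 14.28 = 122.18 → 122
B: 0.83×129 + 0.17×207 = 107.07 + 35.19 = 142.26 → 142
= RGB(23, 122, 142)


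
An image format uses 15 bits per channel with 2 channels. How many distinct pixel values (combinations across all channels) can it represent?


Total bits = 15 bits/channel × 2 channels = 30 bits
Distinct pixel values = 2^30
= 1,073,741,824 pixel values


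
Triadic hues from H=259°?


Triadic: equally spaced at 120° intervals
H1 = 259°
H2 = (259 + 120) mod 360 = 19°
H3 = (259 + 240) mod 360 = 139°
Triadic = 259°, 19°, 139°


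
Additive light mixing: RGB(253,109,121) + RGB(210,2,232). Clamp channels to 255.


Additive: each channel = min(255, C₁+C₂)
R: 253+210 = 463 → 255
G: 109+2 = 111 → 111
B: 121+232 = 353 → 255
= RGB(255, 111, 255)


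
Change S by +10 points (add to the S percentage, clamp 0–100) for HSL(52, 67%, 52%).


Original S = 67%
Adjustment = +10 percentage points
New S = 67 + (10) = 77
Clamp to [0, 100] → 77
= HSL(52°, 77%, 52%)


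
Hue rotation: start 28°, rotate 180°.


New hue = (H + rotation) mod 360
New hue = (28 + 180) mod 360
= 208 mod 360
= 208°


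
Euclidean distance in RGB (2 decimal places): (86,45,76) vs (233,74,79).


d = √[(R₁-R₂)² + (G₁-G₂)² + (B₁-B₂)²]
d = √[(86-233)² + (45-74)² + (76-79)²]
d = √[21609 + 841 + 9]
d = √22459
d ≈ 149.86


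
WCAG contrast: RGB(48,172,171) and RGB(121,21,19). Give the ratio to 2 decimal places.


Linearize each sRGB channel c=v/255: c/12.92 if c ≤ 0.04045 else ((c+0.055)/1.055)^2.4
L = 0.2126×R_lin + 0.7152×G_lin + 0.0722×B_lin
Color 1 (48,172,171):
  R=48: 48/255≈0.1882 > 0.04045 → ((0.1882+0.055)/1.055)^2.4 ≈ 0.02956
  G=172: 172/255≈0.6745 > 0.04045 → ((0.6745+0.055)/1.055)^2.4 ≈ 0.41254
  B=171: 171/255≈0.6706 > 0.04045 → ((0.6706+0.055)/1.055)^2.4 ≈ 0.40724
  L1 = 0.2126×0.02956 + 0.7152×0.41254 + 0.0722×0.40724 ≈ 0.33074
Color 2 (121,21,19):
  R=121: 121/255≈0.4745 > 0.04045 → ((0.4745+0.055)/1.055)^2.4 ≈ 0.19120
  G=21: 21/255≈0.0824 > 0.04045 → ((0.0824+0.055)/1.055)^2.4 ≈ 0.00750
  B=19: 19/255≈0.0745 > 0.04045 → ((0.0745+0.055)/1.055)^2.4 ≈ 0.00651
  L2 = 0.2126×0.19120 + 0.7152×0.00750 + 0.0722×0.00651 ≈ 0.04648
Lighter = 0.33074, Darker = 0.04648
Ratio = (L_lighter + 0.05) / (L_darker + 0.05)
Ratio = (0.33074 + 0.05) / (0.04648 + 0.05) = 0.38074 / 0.09648 ≈ 3.9462
Ratio ≈ 3.95:1


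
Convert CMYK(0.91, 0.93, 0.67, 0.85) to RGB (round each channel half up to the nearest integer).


R = 255 × (1-C) × (1-K) = 255 × 0.09 × 0.15 = 3.4425 → 3
G = 255 × (1-M) × (1-K) = 255 × 0.07 × 0.15 = 2.6775 → 3
B = 255 × (1-Y) × (1-K) = 255 × 0.33 × 0.15 = 12.6225 → 13
= RGB(3, 3, 13)


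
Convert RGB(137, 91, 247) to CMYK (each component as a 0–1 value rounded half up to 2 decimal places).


R'=137/255≈0.5373, G'=91/255≈0.3569, B'=247/255≈0.9686
K = 1 - max(R',G',B') = 1 - 247/255 = 8/255 = 0.03137… → 0.03
(1-R'-K)/(1-K) simplifies to (max-R)/max with max = 247:
C = (247-137)/247 = 110/247 = 0.44534… → 0.45
M = (247-91)/247 = 156/247 = 0.63157… → 0.63
Y = (247-247)/247 = 0/247 = 0 → 0.00
= CMYK(0.45, 0.63, 0.00, 0.03)


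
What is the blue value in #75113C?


Color: #75113C
R = 75 = 117
G = 11 = 17
B = 3C = 60
Blue = 60


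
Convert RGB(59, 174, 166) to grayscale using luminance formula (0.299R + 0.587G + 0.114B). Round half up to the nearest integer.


Gray = 0.299×R + 0.587×G + 0.114×B
Gray = 0.299×59 + 0.587×174 + 0.114×166
Gray = 17.641 + 102.138 + 18.924
Gray = 138.703 → round half up → 139
Gray = 139


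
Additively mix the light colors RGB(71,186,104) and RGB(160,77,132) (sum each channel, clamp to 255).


Additive: each channel = min(255, C₁+C₂)
R: 71+160 = 231 → 231
G: 186+77 = 263 → 255
B: 104+132 = 236 → 236
= RGB(231, 255, 236)


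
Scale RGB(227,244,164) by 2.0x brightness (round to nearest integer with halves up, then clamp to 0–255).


Multiply each channel by 2.0, round half up, clamp to [0, 255]
R: 227×2.0 = 454 → clamp → 255
G: 244×2.0 = 488 → clamp → 255
B: 164×2.0 = 328 → clamp → 255
= RGB(255, 255, 255)


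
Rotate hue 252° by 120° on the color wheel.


New hue = (H + rotation) mod 360
New hue = (252 + 120) mod 360
= 372 mod 360
= 12°


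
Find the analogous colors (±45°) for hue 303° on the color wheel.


Base hue: 303°
Left analog: (303 - 45) mod 360 = 258°
Right analog: (303 + 45) mod 360 = 348°
Analogous hues = 258° and 348°


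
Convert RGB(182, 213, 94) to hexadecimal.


R = 182 → B6 (hex)
G = 213 → D5 (hex)
B = 94 → 5E (hex)
Hex = #B6D55E


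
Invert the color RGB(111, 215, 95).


Invert: (255-R, 255-G, 255-B)
R: 255-111 = 144
G: 255-215 = 40
B: 255-95 = 160
= RGB(144, 40, 160)


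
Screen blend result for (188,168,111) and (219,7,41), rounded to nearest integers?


Screen: C = 255 - (255-A)×(255-B)/255, rounded to nearest integer
R: 255 - (255-188)×(255-219)/255 = 255 - 2412/255 ≈ 255 - 9.459 = 245.541 → 246
G: 255 - (255-168)×(255-7)/255 = 255 - 21576/255 ≈ 255 - 84.612 = 170.388 → 170
B: 255 - (255-111)×(255-41)/255 = 255 - 30816/255 ≈ 255 - 120.847 = 134.153 → 134
= RGB(246, 170, 134)


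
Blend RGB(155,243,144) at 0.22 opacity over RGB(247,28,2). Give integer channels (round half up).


C = α×F + (1-α)×B, with 1-α = 0.78
R: 0.22×155 + 0.78×247 = 34.10 + 192.66 = 226.76 → 227
G: 0.22×243 + 0.78×28 = 53.46 + 21.84 = 75.30 → 75
B: 0.22×144 + 0.78×2 = 31.68 + 1.56 = 33.24 → 33
= RGB(227, 75, 33)


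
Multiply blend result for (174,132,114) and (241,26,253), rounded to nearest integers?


Multiply: C = A×B/255, rounded to nearest integer
R: 174×241/255 = 41934/255 ≈ 164.447 → 164
G: 132×26/255 = 3432/255 ≈ 13.459 → 13
B: 114×253/255 = 28842/255 ≈ 113.106 → 113
= RGB(164, 13, 113)


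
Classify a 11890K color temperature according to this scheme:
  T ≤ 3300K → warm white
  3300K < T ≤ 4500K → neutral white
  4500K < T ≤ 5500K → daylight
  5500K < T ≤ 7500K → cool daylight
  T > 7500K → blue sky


Temperature: 11890K
11890K > 7500K → blue sky
Classification: blue sky


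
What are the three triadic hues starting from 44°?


Triadic: equally spaced at 120° intervals
H1 = 44°
H2 = (44 + 120) mod 360 = 164°
H3 = (44 + 240) mod 360 = 284°
Triadic = 44°, 164°, 284°


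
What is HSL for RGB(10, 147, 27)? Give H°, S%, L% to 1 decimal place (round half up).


Normalize: R'=10/255≈0.0392, G'=147/255≈0.5765, B'=27/255≈0.1059
Max=147/255, Min=10/255, Δ=Max-Min=137/255
L = (Max+Min)/2 = (147+10)/510 = 157/510 = 0.30784… → L = 30.8%
L ≤ 0.5 → S = Δ/(Max+Min) = 137/(147+10) = 137/157 = 0.87261… → S = 87.3%
(the 1/255 factors cancel in S and H, so raw channel differences can be used)
Max is G' → H = 60 × ((B-R)/Δ + 2) = 60 × ((27-10)/137 + 2)
  17/137 + 2 = 0.1240… + 2 = 2.1240…
  H = 60 × 2.1240… = 127.445…° → H = 127.4°
= HSL(127.4°, 87.3%, 30.8%)


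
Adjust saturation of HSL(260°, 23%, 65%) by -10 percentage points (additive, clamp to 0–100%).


Original S = 23%
Adjustment = -10 percentage points
New S = 23 + (-10) = 13
Clamp to [0, 100] → 13
= HSL(260°, 13%, 65%)


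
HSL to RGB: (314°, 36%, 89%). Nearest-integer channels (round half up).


H=314°, S=0.36, L=0.89
C = (1-|2L-1|)×S = (1-|0.78|)×0.36 = 0.0792
H' = H/60 = 314/60 ≈ 5.2333; X = C×(1-|H' mod 2 - 1|) = 0.06072
m = L - C/2 = 0.89 - 0.0396 = 0.8504
Sector ⌊H'⌋ = 5 → (R',G',B') = (0.0792, 0.0, 0.06072)
RGB = ((R'+m)×255, (G'+m)×255, (B'+m)×255) = (237.048, 216.852, 232.3356)
Round half up → RGB(237, 217, 232)


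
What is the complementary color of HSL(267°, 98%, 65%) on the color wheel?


Complement = opposite side of color wheel = hue + 180°
H' = (267 + 180) mod 360 = 87°
S and L unchanged.
= HSL(87°, 98%, 65%)


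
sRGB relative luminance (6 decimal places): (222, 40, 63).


Linearize each channel (sRGB transfer function): c = v/255; c_lin = c/12.92 if c ≤ 0.04045, else ((c+0.055)/1.055)^2.4
  R: 222/255 ≈ 0.870588 > 0.04045 → ((0.870588+0.055)/1.055)^2.4 ≈ 0.730461
  G: 40/255 ≈ 0.156863 > 0.04045 → ((0.156863+0.055)/1.055)^2.4 ≈ 0.021219
  B: 63/255 ≈ 0.247059 > 0.04045 → ((0.247059+0.055)/1.055)^2.4 ≈ 0.049707
R_lin = 0.730461, G_lin = 0.021219, B_lin = 0.049707
L = 0.2126×R + 0.7152×G + 0.0722×B
L = 0.2126×0.730461 + 0.7152×0.021219 + 0.0722×0.049707
L ≈ 0.174061


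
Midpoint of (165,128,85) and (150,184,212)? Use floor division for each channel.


Midpoint: each channel = ⌊(C₁+C₂)/2⌋
R: ⌊(165+150)/2⌋ = 157
G: ⌊(128+184)/2⌋ = 156
B: ⌊(85+212)/2⌋ = 148
= RGB(157, 156, 148)


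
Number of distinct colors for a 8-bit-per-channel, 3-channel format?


Total bits = 8 bits/channel × 3 channels = 24 bits
Distinct colors = 2^24
= 16,777,216 colors


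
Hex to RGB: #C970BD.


C9 → 201 (R)
70 → 112 (G)
BD → 189 (B)
= RGB(201, 112, 189)


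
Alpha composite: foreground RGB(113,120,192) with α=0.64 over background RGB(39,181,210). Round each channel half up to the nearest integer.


C = α×F + (1-α)×B, with 1-α = 0.36
R: 0.64×113 + 0.36×39 = 72.32 + 14.04 = 86.36 → 86
G: 0.64×120 + 0.36×181 = 76.80 + 65.16 = 141.96 → 142
B: 0.64×192 + 0.36×210 = 122.88 + 75.60 = 198.48 → 198
= RGB(86, 142, 198)


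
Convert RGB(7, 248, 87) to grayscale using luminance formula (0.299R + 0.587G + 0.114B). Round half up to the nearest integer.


Gray = 0.299×R + 0.587×G + 0.114×B
Gray = 0.299×7 + 0.587×248 + 0.114×87
Gray = 2.093 + 145.576 + 9.918
Gray = 157.587 → round half up → 158
Gray = 158


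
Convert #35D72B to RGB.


35 → 53 (R)
D7 → 215 (G)
2B → 43 (B)
= RGB(53, 215, 43)


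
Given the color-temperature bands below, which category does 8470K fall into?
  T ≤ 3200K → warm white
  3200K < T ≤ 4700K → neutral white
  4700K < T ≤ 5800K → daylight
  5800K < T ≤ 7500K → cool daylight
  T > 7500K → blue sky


Temperature: 8470K
8470K > 7500K → blue sky
Classification: blue sky


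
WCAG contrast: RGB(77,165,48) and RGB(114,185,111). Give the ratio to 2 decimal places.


Linearize each sRGB channel c=v/255: c/12.92 if c ≤ 0.04045 else ((c+0.055)/1.055)^2.4
L = 0.2126×R_lin + 0.7152×G_lin + 0.0722×B_lin
Color 1 (77,165,48):
  R=77: 77/255≈0.3020 > 0.04045 → ((0.3020+0.055)/1.055)^2.4 ≈ 0.07421
  G=165: 165/255≈0.6471 > 0.04045 → ((0.6471+0.055)/1.055)^2.4 ≈ 0.37626
  B=48: 48/255≈0.1882 > 0.04045 → ((0.1882+0.055)/1.055)^2.4 ≈ 0.02956
  L1 = 0.2126×0.07421 + 0.7152×0.37626 + 0.0722×0.02956 ≈ 0.28701
Color 2 (114,185,111):
  R=114: 114/255≈0.4471 > 0.04045 → ((0.4471+0.055)/1.055)^2.4 ≈ 0.16827
  G=185: 185/255≈0.7255 > 0.04045 → ((0.7255+0.055)/1.055)^2.4 ≈ 0.48515
  B=111: 111/255≈0.4353 > 0.04045 → ((0.4353+0.055)/1.055)^2.4 ≈ 0.15896
  L2 = 0.2126×0.16827 + 0.7152×0.48515 + 0.0722×0.15896 ≈ 0.39423
Lighter = 0.39423, Darker = 0.28701
Ratio = (L_lighter + 0.05) / (L_darker + 0.05)
Ratio = (0.39423 + 0.05) / (0.28701 + 0.05) = 0.44423 / 0.33701 ≈ 1.3181
Ratio ≈ 1.32:1


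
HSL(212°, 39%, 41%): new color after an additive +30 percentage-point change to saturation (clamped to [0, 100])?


Original S = 39%
Adjustment = +30 percentage points
New S = 39 + (30) = 69
Clamp to [0, 100] → 69
= HSL(212°, 69%, 41%)


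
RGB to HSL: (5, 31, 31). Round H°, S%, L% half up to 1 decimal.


Normalize: R'=5/255≈0.0196, G'=31/255≈0.1216, B'=31/255≈0.1216
Max=31/255, Min=5/255, Δ=Max-Min=26/255
L = (Max+Min)/2 = (31+5)/510 = 36/510 = 0.07058… → L = 7.1%
L ≤ 0.5 → S = Δ/(Max+Min) = 26/(31+5) = 26/36 = 0.72222… → S = 72.2%
(the 1/255 factors cancel in S and H, so raw channel differences can be used)
Max is G' → H = 60 × ((B-R)/Δ + 2) = 60 × ((31-5)/26 + 2)
  26/26 + 2 = 1 + 2 = 3
  H = 60 × 3 = 180° → H = 180.0°
= HSL(180.0°, 72.2%, 7.1%)


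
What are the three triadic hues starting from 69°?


Triadic: equally spaced at 120° intervals
H1 = 69°
H2 = (69 + 120) mod 360 = 189°
H3 = (69 + 240) mod 360 = 309°
Triadic = 69°, 189°, 309°


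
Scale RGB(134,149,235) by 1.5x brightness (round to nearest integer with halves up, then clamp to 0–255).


Multiply each channel by 1.5, round half up, clamp to [0, 255]
R: 134×1.5 = 201
G: 149×1.5 = 223.5 → round → 224
B: 235×1.5 = 352.5 → round → 353 → clamp → 255
= RGB(201, 224, 255)


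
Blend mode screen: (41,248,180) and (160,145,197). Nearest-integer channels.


Screen: C = 255 - (255-A)×(255-B)/255, rounded to nearest integer
R: 255 - (255-41)×(255-160)/255 = 255 - 20330/255 ≈ 255 - 79.725 = 175.275 → 175
G: 255 - (255-248)×(255-145)/255 = 255 - 770/255 ≈ 255 - 3.020 = 251.980 → 252
B: 255 - (255-180)×(255-197)/255 = 255 - 4350/255 ≈ 255 - 17.059 = 237.941 → 238
= RGB(175, 252, 238)


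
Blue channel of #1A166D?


Color: #1A166D
R = 1A = 26
G = 16 = 22
B = 6D = 109
Blue = 109


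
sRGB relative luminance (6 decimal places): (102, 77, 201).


Linearize each channel (sRGB transfer function): c = v/255; c_lin = c/12.92 if c ≤ 0.04045, else ((c+0.055)/1.055)^2.4
  R: 102/255 ≈ 0.400000 > 0.04045 → ((0.400000+0.055)/1.055)^2.4 ≈ 0.132868
  G: 77/255 ≈ 0.301961 > 0.04045 → ((0.301961+0.055)/1.055)^2.4 ≈ 0.074214
  B: 201/255 ≈ 0.788235 > 0.04045 → ((0.788235+0.055)/1.055)^2.4 ≈ 0.584078
R_lin = 0.132868, G_lin = 0.074214, B_lin = 0.584078
L = 0.2126×R + 0.7152×G + 0.0722×B
L = 0.2126×0.132868 + 0.7152×0.074214 + 0.0722×0.584078
L ≈ 0.123496


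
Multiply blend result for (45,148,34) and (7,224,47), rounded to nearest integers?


Multiply: C = A×B/255, rounded to nearest integer
R: 45×7/255 = 315/255 ≈ 1.235 → 1
G: 148×224/255 = 33152/255 ≈ 130.008 → 130
B: 34×47/255 = 1598/255 ≈ 6.267 → 6
= RGB(1, 130, 6)


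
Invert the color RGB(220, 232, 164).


Invert: (255-R, 255-G, 255-B)
R: 255-220 = 35
G: 255-232 = 23
B: 255-164 = 91
= RGB(35, 23, 91)


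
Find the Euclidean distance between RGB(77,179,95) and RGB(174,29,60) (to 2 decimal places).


d = √[(R₁-R₂)² + (G₁-G₂)² + (B₁-B₂)²]
d = √[(77-174)² + (179-29)² + (95-60)²]
d = √[9409 + 22500 + 1225]
d = √33134
d ≈ 182.03


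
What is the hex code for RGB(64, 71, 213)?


R = 64 → 40 (hex)
G = 71 → 47 (hex)
B = 213 → D5 (hex)
Hex = #4047D5


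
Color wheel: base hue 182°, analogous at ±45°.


Base hue: 182°
Left analog: (182 - 45) mod 360 = 137°
Right analog: (182 + 45) mod 360 = 227°
Analogous hues = 137° and 227°


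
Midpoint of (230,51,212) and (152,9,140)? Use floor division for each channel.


Midpoint: each channel = ⌊(C₁+C₂)/2⌋
R: ⌊(230+152)/2⌋ = 191
G: ⌊(51+9)/2⌋ = 30
B: ⌊(212+140)/2⌋ = 176
= RGB(191, 30, 176)


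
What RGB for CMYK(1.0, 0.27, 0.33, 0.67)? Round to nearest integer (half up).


R = 255 × (1-C) × (1-K) = 255 × 0.00 × 0.33 = 0
G = 255 × (1-M) × (1-K) = 255 × 0.73 × 0.33 = 61.4295 → 61
B = 255 × (1-Y) × (1-K) = 255 × 0.67 × 0.33 = 56.3805 → 56
= RGB(0, 61, 56)


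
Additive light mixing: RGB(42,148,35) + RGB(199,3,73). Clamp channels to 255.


Additive: each channel = min(255, C₁+C₂)
R: 42+199 = 241 → 241
G: 148+3 = 151 → 151
B: 35+73 = 108 → 108
= RGB(241, 151, 108)


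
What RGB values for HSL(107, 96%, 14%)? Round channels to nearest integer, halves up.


H=107°, S=0.96, L=0.14
C = (1-|2L-1|)×S = (1-|-0.72|)×0.96 = 0.2688
H' = H/60 = 107/60 ≈ 1.7833; X = C×(1-|H' mod 2 - 1|) = 0.05824
m = L - C/2 = 0.14 - 0.1344 = 0.0056
Sector ⌊H'⌋ = 1 → (R',G',B') = (0.05824, 0.2688, 0.0)
RGB = ((R'+m)×255, (G'+m)×255, (B'+m)×255) = (16.2792, 69.972, 1.428)
Round half up → RGB(16, 70, 1)


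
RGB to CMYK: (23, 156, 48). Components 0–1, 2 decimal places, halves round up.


R'=23/255≈0.0902, G'=156/255≈0.6118, B'=48/255≈0.1882
K = 1 - max(R',G',B') = 1 - 156/255 = 99/255 = 0.38823… → 0.39
(1-R'-K)/(1-K) simplifies to (max-R)/max with max = 156:
C = (156-23)/156 = 133/156 = 0.85256… → 0.85
M = (156-156)/156 = 0/156 = 0 → 0.00
Y = (156-48)/156 = 108/156 = 0.69230… → 0.69
= CMYK(0.85, 0.00, 0.69, 0.39)


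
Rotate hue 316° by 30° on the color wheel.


New hue = (H + rotation) mod 360
New hue = (316 + 30) mod 360
= 346 mod 360
= 346°


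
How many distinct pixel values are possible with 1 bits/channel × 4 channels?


Total bits = 1 bits/channel × 4 channels = 4 bits
Distinct pixel values = 2^4
= 16 pixel values


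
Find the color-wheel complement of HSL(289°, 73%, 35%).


Complement = opposite side of color wheel = hue + 180°
H' = (289 + 180) mod 360 = 109°
S and L unchanged.
= HSL(109°, 73%, 35%)


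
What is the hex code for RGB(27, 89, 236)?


R = 27 → 1B (hex)
G = 89 → 59 (hex)
B = 236 → EC (hex)
Hex = #1B59EC


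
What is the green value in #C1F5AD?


Color: #C1F5AD
R = C1 = 193
G = F5 = 245
B = AD = 173
Green = 245


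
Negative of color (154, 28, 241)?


Invert: (255-R, 255-G, 255-B)
R: 255-154 = 101
G: 255-28 = 227
B: 255-241 = 14
= RGB(101, 227, 14)


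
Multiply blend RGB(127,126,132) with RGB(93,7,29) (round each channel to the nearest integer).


Multiply: C = A×B/255, rounded to nearest integer
R: 127×93/255 = 11811/255 ≈ 46.318 → 46
G: 126×7/255 = 882/255 ≈ 3.459 → 3
B: 132×29/255 = 3828/255 ≈ 15.012 → 15
= RGB(46, 3, 15)


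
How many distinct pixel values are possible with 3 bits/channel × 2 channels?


Total bits = 3 bits/channel × 2 channels = 6 bits
Distinct pixel values = 2^6
= 64 pixel values


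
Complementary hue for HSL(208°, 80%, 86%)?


Complement = opposite side of color wheel = hue + 180°
H' = (208 + 180) mod 360 = 28°
S and L unchanged.
= HSL(28°, 80%, 86%)


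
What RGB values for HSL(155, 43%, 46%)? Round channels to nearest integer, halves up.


H=155°, S=0.43, L=0.46
C = (1-|2L-1|)×S = (1-|-0.08|)×0.43 = 0.3956
H' = H/60 = 155/60 ≈ 2.5833; X = C×(1-|H' mod 2 - 1|) ≈ 0.2308
m = L - C/2 = 0.46 - 0.1978 = 0.2622
Sector ⌊H'⌋ = 2 → (R',G',B') = (0.0, 0.3956, ≈0.2308)
RGB = ((R'+m)×255, (G'+m)×255, (B'+m)×255) = (66.861, 167.739, 125.7065)
Round half up → RGB(67, 168, 126)


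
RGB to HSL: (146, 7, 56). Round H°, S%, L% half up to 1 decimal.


Normalize: R'=146/255≈0.5725, G'=7/255≈0.0275, B'=56/255≈0.2196
Max=146/255, Min=7/255, Δ=Max-Min=139/255
L = (Max+Min)/2 = (146+7)/510 = 153/510 = 0.3 → L = 30.0%
L ≤ 0.5 → S = Δ/(Max+Min) = 139/(146+7) = 139/153 = 0.90849… → S = 90.8%
(the 1/255 factors cancel in S and H, so raw channel differences can be used)
Max is R' → H = 60 × (((G-B)/Δ) mod 6) = 60 × (((7-56)/139) mod 6)
  (-49)/139 = -0.3525…; negative, so add 6 → 5.6474…
  H = 60 × 5.6474… = 338.848…° → H = 338.8°
= HSL(338.8°, 90.8%, 30.0%)


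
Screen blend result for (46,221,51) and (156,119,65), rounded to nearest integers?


Screen: C = 255 - (255-A)×(255-B)/255, rounded to nearest integer
R: 255 - (255-46)×(255-156)/255 = 255 - 20691/255 ≈ 255 - 81.141 = 173.859 → 174
G: 255 - (255-221)×(255-119)/255 = 255 - 4624/255 ≈ 255 - 18.133 = 236.867 → 237
B: 255 - (255-51)×(255-65)/255 = 255 - 38760/255 ≈ 255 - 152.000 = 103.000 → 103
= RGB(174, 237, 103)


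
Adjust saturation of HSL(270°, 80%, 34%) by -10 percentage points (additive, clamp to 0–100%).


Original S = 80%
Adjustment = -10 percentage points
New S = 80 + (-10) = 70
Clamp to [0, 100] → 70
= HSL(270°, 70%, 34%)


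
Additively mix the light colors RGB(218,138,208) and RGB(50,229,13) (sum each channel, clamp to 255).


Additive: each channel = min(255, C₁+C₂)
R: 218+50 = 268 → 255
G: 138+229 = 367 → 255
B: 208+13 = 221 → 221
= RGB(255, 255, 221)


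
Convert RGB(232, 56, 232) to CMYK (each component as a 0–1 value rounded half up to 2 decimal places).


R'=232/255≈0.9098, G'=56/255≈0.2196, B'=232/255≈0.9098
K = 1 - max(R',G',B') = 1 - 232/255 = 23/255 = 0.09019… → 0.09
(1-R'-K)/(1-K) simplifies to (max-R)/max with max = 232:
C = (232-232)/232 = 0/232 = 0 → 0.00
M = (232-56)/232 = 176/232 = 0.75862… → 0.76
Y = (232-232)/232 = 0/232 = 0 → 0.00
= CMYK(0.00, 0.76, 0.00, 0.09)


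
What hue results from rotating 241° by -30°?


New hue = (H + rotation) mod 360
New hue = (241 -30) mod 360
= 211 mod 360
= 211°


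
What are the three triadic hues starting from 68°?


Triadic: equally spaced at 120° intervals
H1 = 68°
H2 = (68 + 120) mod 360 = 188°
H3 = (68 + 240) mod 360 = 308°
Triadic = 68°, 188°, 308°


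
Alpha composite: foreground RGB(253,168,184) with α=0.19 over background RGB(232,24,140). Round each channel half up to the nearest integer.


C = α×F + (1-α)×B, with 1-α = 0.81
R: 0.19×253 + 0.81×232 = 48.07 + 187.92 = 235.99 → 236
G: 0.19×168 + 0.81×24 = 31.92 + 19.44 = 51.36 → 51
B: 0.19×184 + 0.81×140 = 34.96 + 113.40 = 148.36 → 148
= RGB(236, 51, 148)


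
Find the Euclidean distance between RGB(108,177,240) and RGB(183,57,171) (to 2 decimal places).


d = √[(R₁-R₂)² + (G₁-G₂)² + (B₁-B₂)²]
d = √[(108-183)² + (177-57)² + (240-171)²]
d = √[5625 + 14400 + 4761]
d = √24786
d ≈ 157.44


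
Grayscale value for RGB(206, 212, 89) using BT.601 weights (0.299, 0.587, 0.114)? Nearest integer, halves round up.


Gray = 0.299×R + 0.587×G + 0.114×B
Gray = 0.299×206 + 0.587×212 + 0.114×89
Gray = 61.594 + 124.444 + 10.146
Gray = 196.184 → round half up → 196
Gray = 196


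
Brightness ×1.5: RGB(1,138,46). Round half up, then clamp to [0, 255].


Multiply each channel by 1.5, round half up, clamp to [0, 255]
R: 1×1.5 = 1.5 → round → 2
G: 138×1.5 = 207
B: 46×1.5 = 69
= RGB(2, 207, 69)


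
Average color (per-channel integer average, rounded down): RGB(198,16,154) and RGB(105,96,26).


Midpoint: each channel = ⌊(C₁+C₂)/2⌋
R: ⌊(198+105)/2⌋ = 151
G: ⌊(16+96)/2⌋ = 56
B: ⌊(154+26)/2⌋ = 90
= RGB(151, 56, 90)


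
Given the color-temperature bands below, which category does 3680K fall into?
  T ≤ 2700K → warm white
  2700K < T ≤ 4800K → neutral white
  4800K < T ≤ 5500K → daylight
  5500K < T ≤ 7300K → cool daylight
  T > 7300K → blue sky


Temperature: 3680K
2700K < 3680K ≤ 4800K → neutral white
Classification: neutral white


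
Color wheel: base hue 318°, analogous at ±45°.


Base hue: 318°
Left analog: (318 - 45) mod 360 = 273°
Right analog: (318 + 45) mod 360 = 3°
Analogous hues = 273° and 3°


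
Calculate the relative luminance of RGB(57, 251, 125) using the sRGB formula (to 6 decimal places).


Linearize each channel (sRGB transfer function): c = v/255; c_lin = c/12.92 if c ≤ 0.04045, else ((c+0.055)/1.055)^2.4
  R: 57/255 ≈ 0.223529 > 0.04045 → ((0.223529+0.055)/1.055)^2.4 ≈ 0.040915
  G: 251/255 ≈ 0.984314 > 0.04045 → ((0.984314+0.055)/1.055)^2.4 ≈ 0.964686
  B: 125/255 ≈ 0.490196 > 0.04045 → ((0.490196+0.055)/1.055)^2.4 ≈ 0.205079
R_lin = 0.040915, G_lin = 0.964686, B_lin = 0.205079
L = 0.2126×R + 0.7152×G + 0.0722×B
L = 0.2126×0.040915 + 0.7152×0.964686 + 0.0722×0.205079
L ≈ 0.713449


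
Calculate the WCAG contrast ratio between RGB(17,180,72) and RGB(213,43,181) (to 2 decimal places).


Linearize each sRGB channel c=v/255: c/12.92 if c ≤ 0.04045 else ((c+0.055)/1.055)^2.4
L = 0.2126×R_lin + 0.7152×G_lin + 0.0722×B_lin
Color 1 (17,180,72):
  R=17: 17/255≈0.0667 > 0.04045 → ((0.0667+0.055)/1.055)^2.4 ≈ 0.00561
  G=180: 180/255≈0.7059 > 0.04045 → ((0.7059+0.055)/1.055)^2.4 ≈ 0.45641
  B=72: 72/255≈0.2824 > 0.04045 → ((0.2824+0.055)/1.055)^2.4 ≈ 0.06480
  L1 = 0.2126×0.00561 + 0.7152×0.45641 + 0.0722×0.06480 ≈ 0.33230
Color 2 (213,43,181):
  R=213: 213/255≈0.8353 > 0.04045 → ((0.8353+0.055)/1.055)^2.4 ≈ 0.66539
  G=43: 43/255≈0.1686 > 0.04045 → ((0.1686+0.055)/1.055)^2.4 ≈ 0.02416
  B=181: 181/255≈0.7098 > 0.04045 → ((0.7098+0.055)/1.055)^2.4 ≈ 0.46208
  L2 = 0.2126×0.66539 + 0.7152×0.02416 + 0.0722×0.46208 ≈ 0.19210
Lighter = 0.33230, Darker = 0.19210
Ratio = (L_lighter + 0.05) / (L_darker + 0.05)
Ratio = (0.33230 + 0.05) / (0.19210 + 0.05) = 0.38230 / 0.24210 ≈ 1.5791
Ratio ≈ 1.58:1


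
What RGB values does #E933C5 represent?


E9 → 233 (R)
33 → 51 (G)
C5 → 197 (B)
= RGB(233, 51, 197)


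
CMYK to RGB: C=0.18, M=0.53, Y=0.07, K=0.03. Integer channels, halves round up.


R = 255 × (1-C) × (1-K) = 255 × 0.82 × 0.97 = 202.827 → 203
G = 255 × (1-M) × (1-K) = 255 × 0.47 × 0.97 = 116.2545 → 116
B = 255 × (1-Y) × (1-K) = 255 × 0.93 × 0.97 = 230.0355 → 230
= RGB(203, 116, 230)


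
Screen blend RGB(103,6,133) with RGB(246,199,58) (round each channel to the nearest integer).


Screen: C = 255 - (255-A)×(255-B)/255, rounded to nearest integer
R: 255 - (255-103)×(255-246)/255 = 255 - 1368/255 ≈ 255 - 5.365 = 249.635 → 250
G: 255 - (255-6)×(255-199)/255 = 255 - 13944/255 ≈ 255 - 54.682 = 200.318 → 200
B: 255 - (255-133)×(255-58)/255 = 255 - 24034/255 ≈ 255 - 94.251 = 160.749 → 161
= RGB(250, 200, 161)


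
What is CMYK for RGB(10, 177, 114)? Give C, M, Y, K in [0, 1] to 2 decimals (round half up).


R'=10/255≈0.0392, G'=177/255≈0.6941, B'=114/255≈0.4471
K = 1 - max(R',G',B') = 1 - 177/255 = 78/255 = 0.30588… → 0.31
(1-R'-K)/(1-K) simplifies to (max-R)/max with max = 177:
C = (177-10)/177 = 167/177 = 0.94350… → 0.94
M = (177-177)/177 = 0/177 = 0 → 0.00
Y = (177-114)/177 = 63/177 = 0.35593… → 0.36
= CMYK(0.94, 0.00, 0.36, 0.31)


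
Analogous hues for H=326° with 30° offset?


Base hue: 326°
Left analog: (326 - 30) mod 360 = 296°
Right analog: (326 + 30) mod 360 = 356°
Analogous hues = 296° and 356°


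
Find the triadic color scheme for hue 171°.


Triadic: equally spaced at 120° intervals
H1 = 171°
H2 = (171 + 120) mod 360 = 291°
H3 = (171 + 240) mod 360 = 51°
Triadic = 171°, 291°, 51°


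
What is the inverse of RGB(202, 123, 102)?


Invert: (255-R, 255-G, 255-B)
R: 255-202 = 53
G: 255-123 = 132
B: 255-102 = 153
= RGB(53, 132, 153)


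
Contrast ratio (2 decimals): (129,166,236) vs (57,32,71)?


Linearize each sRGB channel c=v/255: c/12.92 if c ≤ 0.04045 else ((c+0.055)/1.055)^2.4
L = 0.2126×R_lin + 0.7152×G_lin + 0.0722×B_lin
Color 1 (129,166,236):
  R=129: 129/255≈0.5059 > 0.04045 → ((0.5059+0.055)/1.055)^2.4 ≈ 0.21953
  G=166: 166/255≈0.6510 > 0.04045 → ((0.6510+0.055)/1.055)^2.4 ≈ 0.38133
  B=236: 236/255≈0.9255 > 0.04045 → ((0.9255+0.055)/1.055)^2.4 ≈ 0.83880
  L1 = 0.2126×0.21953 + 0.7152×0.38133 + 0.0722×0.83880 ≈ 0.37996
Color 2 (57,32,71):
  R=57: 57/255≈0.2235 > 0.04045 → ((0.2235+0.055)/1.055)^2.4 ≈ 0.04092
  G=32: 32/255≈0.1255 > 0.04045 → ((0.1255+0.055)/1.055)^2.4 ≈ 0.01444
  B=71: 71/255≈0.2784 > 0.04045 → ((0.2784+0.055)/1.055)^2.4 ≈ 0.06301
  L2 = 0.2126×0.04092 + 0.7152×0.01444 + 0.0722×0.06301 ≈ 0.02358
Lighter = 0.37996, Darker = 0.02358
Ratio = (L_lighter + 0.05) / (L_darker + 0.05)
Ratio = (0.37996 + 0.05) / (0.02358 + 0.05) = 0.42996 / 0.07358 ≈ 5.8435
Ratio ≈ 5.84:1


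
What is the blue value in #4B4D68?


Color: #4B4D68
R = 4B = 75
G = 4D = 77
B = 68 = 104
Blue = 104


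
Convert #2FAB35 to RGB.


2F → 47 (R)
AB → 171 (G)
35 → 53 (B)
= RGB(47, 171, 53)


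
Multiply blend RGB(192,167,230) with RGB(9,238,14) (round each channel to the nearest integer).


Multiply: C = A×B/255, rounded to nearest integer
R: 192×9/255 = 1728/255 ≈ 6.776 → 7
G: 167×238/255 = 39746/255 ≈ 155.867 → 156
B: 230×14/255 = 3220/255 ≈ 12.627 → 13
= RGB(7, 156, 13)


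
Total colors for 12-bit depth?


Colors = 2^bits = 2^12
= 4,096 colors


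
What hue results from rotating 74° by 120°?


New hue = (H + rotation) mod 360
New hue = (74 + 120) mod 360
= 194 mod 360
= 194°


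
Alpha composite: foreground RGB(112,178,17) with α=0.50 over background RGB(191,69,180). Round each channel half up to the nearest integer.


C = α×F + (1-α)×B, with 1-α = 0.50
R: 0.50×112 + 0.50×191 = 56.00 + 95.50 = 151.50 → 152
G: 0.50×178 + 0.50×69 = 89.00 + 34.50 = 123.50 → 124
B: 0.50×17 + 0.50×180 = 8.50 + 90.00 = 98.50 → 99
= RGB(152, 124, 99)


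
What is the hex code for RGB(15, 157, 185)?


R = 15 → 0F (hex)
G = 157 → 9D (hex)
B = 185 → B9 (hex)
Hex = #0F9DB9


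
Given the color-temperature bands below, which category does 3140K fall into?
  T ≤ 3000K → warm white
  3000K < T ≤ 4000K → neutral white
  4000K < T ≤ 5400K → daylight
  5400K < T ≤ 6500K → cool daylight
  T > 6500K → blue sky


Temperature: 3140K
3000K < 3140K ≤ 4000K → neutral white
Classification: neutral white


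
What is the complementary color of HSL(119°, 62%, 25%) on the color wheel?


Complement = opposite side of color wheel = hue + 180°
H' = (119 + 180) mod 360 = 299°
S and L unchanged.
= HSL(299°, 62%, 25%)


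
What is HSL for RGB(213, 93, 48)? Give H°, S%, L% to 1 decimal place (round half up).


Normalize: R'=213/255≈0.8353, G'=93/255≈0.3647, B'=48/255≈0.1882
Max=213/255, Min=48/255, Δ=Max-Min=165/255
L = (Max+Min)/2 = (213+48)/510 = 261/510 = 0.51176… → L = 51.2%
L > 0.5 → S = Δ/(2-Max-Min) = 165/(510-213-48) = 165/249 = 0.66265… → S = 66.3%
(the 1/255 factors cancel in S and H, so raw channel differences can be used)
Max is R' → H = 60 × (((G-B)/Δ) mod 6) = 60 × (((93-48)/165) mod 6)
  45/165 = 0.2727…
  H = 60 × 0.2727… = 16.363…° → H = 16.4°
= HSL(16.4°, 66.3%, 51.2%)


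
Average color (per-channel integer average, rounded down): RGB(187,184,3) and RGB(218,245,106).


Midpoint: each channel = ⌊(C₁+C₂)/2⌋
R: ⌊(187+218)/2⌋ = 202
G: ⌊(184+245)/2⌋ = 214
B: ⌊(3+106)/2⌋ = 54
= RGB(202, 214, 54)


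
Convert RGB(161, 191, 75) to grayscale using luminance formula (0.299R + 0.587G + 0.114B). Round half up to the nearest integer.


Gray = 0.299×R + 0.587×G + 0.114×B
Gray = 0.299×161 + 0.587×191 + 0.114×75
Gray = 48.139 + 112.117 + 8.550
Gray = 168.806 → round half up → 169
Gray = 169


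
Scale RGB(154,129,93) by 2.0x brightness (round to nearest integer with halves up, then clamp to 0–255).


Multiply each channel by 2.0, round half up, clamp to [0, 255]
R: 154×2.0 = 308 → clamp → 255
G: 129×2.0 = 258 → clamp → 255
B: 93×2.0 = 186
= RGB(255, 255, 186)


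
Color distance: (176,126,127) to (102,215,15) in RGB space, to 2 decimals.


d = √[(R₁-R₂)² + (G₁-G₂)² + (B₁-B₂)²]
d = √[(176-102)² + (126-215)² + (127-15)²]
d = √[5476 + 7921 + 12544]
d = √25941
d ≈ 161.06


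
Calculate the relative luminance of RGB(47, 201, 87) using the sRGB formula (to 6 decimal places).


Linearize each channel (sRGB transfer function): c = v/255; c_lin = c/12.92 if c ≤ 0.04045, else ((c+0.055)/1.055)^2.4
  R: 47/255 ≈ 0.184314 > 0.04045 → ((0.184314+0.055)/1.055)^2.4 ≈ 0.028426
  G: 201/255 ≈ 0.788235 > 0.04045 → ((0.788235+0.055)/1.055)^2.4 ≈ 0.584078
  B: 87/255 ≈ 0.341176 > 0.04045 → ((0.341176+0.055)/1.055)^2.4 ≈ 0.095307
R_lin = 0.028426, G_lin = 0.584078, B_lin = 0.095307
L = 0.2126×R + 0.7152×G + 0.0722×B
L = 0.2126×0.028426 + 0.7152×0.584078 + 0.0722×0.095307
L ≈ 0.430657


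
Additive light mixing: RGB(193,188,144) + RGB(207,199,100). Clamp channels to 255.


Additive: each channel = min(255, C₁+C₂)
R: 193+207 = 400 → 255
G: 188+199 = 387 → 255
B: 144+100 = 244 → 244
= RGB(255, 255, 244)


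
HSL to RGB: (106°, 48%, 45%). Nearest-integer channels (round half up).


H=106°, S=0.48, L=0.45
C = (1-|2L-1|)×S = (1-|-0.10|)×0.48 = 0.432
H' = H/60 = 106/60 ≈ 1.7667; X = C×(1-|H' mod 2 - 1|) = 0.1008
m = L - C/2 = 0.45 - 0.216 = 0.234
Sector ⌊H'⌋ = 1 → (R',G',B') = (0.1008, 0.432, 0.0)
RGB = ((R'+m)×255, (G'+m)×255, (B'+m)×255) = (85.374, 169.83, 59.67)
Round half up → RGB(85, 170, 60)


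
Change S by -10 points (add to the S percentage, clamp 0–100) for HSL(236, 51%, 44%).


Original S = 51%
Adjustment = -10 percentage points
New S = 51 + (-10) = 41
Clamp to [0, 100] → 41
= HSL(236°, 41%, 44%)


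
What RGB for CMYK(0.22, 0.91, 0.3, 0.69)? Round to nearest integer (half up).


R = 255 × (1-C) × (1-K) = 255 × 0.78 × 0.31 = 61.659 → 62
G = 255 × (1-M) × (1-K) = 255 × 0.09 × 0.31 = 7.1145 → 7
B = 255 × (1-Y) × (1-K) = 255 × 0.70 × 0.31 = 55.335 → 55
= RGB(62, 7, 55)


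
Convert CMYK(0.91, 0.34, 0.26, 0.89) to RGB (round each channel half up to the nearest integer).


R = 255 × (1-C) × (1-K) = 255 × 0.09 × 0.11 = 2.5245 → 3
G = 255 × (1-M) × (1-K) = 255 × 0.66 × 0.11 = 18.513 → 19
B = 255 × (1-Y) × (1-K) = 255 × 0.74 × 0.11 = 20.757 → 21
= RGB(3, 19, 21)


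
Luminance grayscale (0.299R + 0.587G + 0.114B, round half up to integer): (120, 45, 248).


Gray = 0.299×R + 0.587×G + 0.114×B
Gray = 0.299×120 + 0.587×45 + 0.114×248
Gray = 35.880 + 26.415 + 28.272
Gray = 90.567 → round half up → 91
Gray = 91


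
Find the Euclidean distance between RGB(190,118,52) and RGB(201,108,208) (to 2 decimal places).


d = √[(R₁-R₂)² + (G₁-G₂)² + (B₁-B₂)²]
d = √[(190-201)² + (118-108)² + (52-208)²]
d = √[121 + 100 + 24336]
d = √24557
d ≈ 156.71


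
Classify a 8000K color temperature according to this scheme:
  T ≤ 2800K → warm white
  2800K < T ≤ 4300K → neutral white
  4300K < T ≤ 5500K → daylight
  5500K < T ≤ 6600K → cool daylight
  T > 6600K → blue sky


Temperature: 8000K
8000K > 6600K → blue sky
Classification: blue sky


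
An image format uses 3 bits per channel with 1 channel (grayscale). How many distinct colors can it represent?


Total bits = 3 bits/channel × 1 channels = 3 bits
Distinct colors = 2^3
= 8 colors


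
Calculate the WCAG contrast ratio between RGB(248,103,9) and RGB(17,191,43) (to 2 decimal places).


Linearize each sRGB channel c=v/255: c/12.92 if c ≤ 0.04045 else ((c+0.055)/1.055)^2.4
L = 0.2126×R_lin + 0.7152×G_lin + 0.0722×B_lin
Color 1 (248,103,9):
  R=248: 248/255≈0.9725 > 0.04045 → ((0.9725+0.055)/1.055)^2.4 ≈ 0.93869
  G=103: 103/255≈0.4039 > 0.04045 → ((0.4039+0.055)/1.055)^2.4 ≈ 0.13563
  B=9: 9/255≈0.0353 ≤ 0.04045 → 0.0353/12.92 ≈ 0.00273
  L1 = 0.2126×0.93869 + 0.7152×0.13563 + 0.0722×0.00273 ≈ 0.29677
Color 2 (17,191,43):
  R=17: 17/255≈0.0667 > 0.04045 → ((0.0667+0.055)/1.055)^2.4 ≈ 0.00561
  G=191: 191/255≈0.7490 > 0.04045 → ((0.7490+0.055)/1.055)^2.4 ≈ 0.52100
  B=43: 43/255≈0.1686 > 0.04045 → ((0.1686+0.055)/1.055)^2.4 ≈ 0.02416
  L2 = 0.2126×0.00561 + 0.7152×0.52100 + 0.0722×0.02416 ≈ 0.37555
Lighter = 0.37555, Darker = 0.29677
Ratio = (L_lighter + 0.05) / (L_darker + 0.05)
Ratio = (0.37555 + 0.05) / (0.29677 + 0.05) = 0.42555 / 0.34677 ≈ 1.2272
Ratio ≈ 1.23:1


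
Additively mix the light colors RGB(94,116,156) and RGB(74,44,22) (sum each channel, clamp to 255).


Additive: each channel = min(255, C₁+C₂)
R: 94+74 = 168 → 168
G: 116+44 = 160 → 160
B: 156+22 = 178 → 178
= RGB(168, 160, 178)


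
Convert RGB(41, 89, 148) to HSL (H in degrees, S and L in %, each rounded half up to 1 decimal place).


Normalize: R'=41/255≈0.1608, G'=89/255≈0.3490, B'=148/255≈0.5804
Max=148/255, Min=41/255, Δ=Max-Min=107/255
L = (Max+Min)/2 = (148+41)/510 = 189/510 = 0.37058… → L = 37.1%
L ≤ 0.5 → S = Δ/(Max+Min) = 107/(148+41) = 107/189 = 0.56613… → S = 56.6%
(the 1/255 factors cancel in S and H, so raw channel differences can be used)
Max is B' → H = 60 × ((R-G)/Δ + 4) = 60 × ((41-89)/107 + 4)
  -48/107 + 4 = -0.4485… + 4 = 3.5514…
  H = 60 × 3.5514… = 213.084…° → H = 213.1°
= HSL(213.1°, 56.6%, 37.1%)


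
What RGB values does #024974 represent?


02 → 2 (R)
49 → 73 (G)
74 → 116 (B)
= RGB(2, 73, 116)


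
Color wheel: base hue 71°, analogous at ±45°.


Base hue: 71°
Left analog: (71 - 45) mod 360 = 26°
Right analog: (71 + 45) mod 360 = 116°
Analogous hues = 26° and 116°


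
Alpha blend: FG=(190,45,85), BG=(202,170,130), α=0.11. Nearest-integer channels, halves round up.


C = α×F + (1-α)×B, with 1-α = 0.89
R: 0.11×190 + 0.89×202 = 20.90 + 179.78 = 200.68 → 201
G: 0.11×45 + 0.89×170 = 4.95 + 151.30 = 156.25 → 156
B: 0.11×85 + 0.89×130 = 9.35 + 115.70 = 125.05 → 125
= RGB(201, 156, 125)


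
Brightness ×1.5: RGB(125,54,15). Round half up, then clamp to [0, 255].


Multiply each channel by 1.5, round half up, clamp to [0, 255]
R: 125×1.5 = 187.5 → round → 188
G: 54×1.5 = 81
B: 15×1.5 = 22.5 → round → 23
= RGB(188, 81, 23)
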